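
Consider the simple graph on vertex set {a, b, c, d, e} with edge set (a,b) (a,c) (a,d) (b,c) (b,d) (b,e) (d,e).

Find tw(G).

2

A width-2 tree decomposition is:
Bags: B1 = {a, b, c}  B2 = {a, b, d}  B3 = {b, d, e}
Tree: B1–B2, B2–B3
The largest bag has 3 vertices, giving width 2; this decomposition certifies tw(G) ≤ 2. Conversely, {b, d, e} is a clique of size 3, and the vertices of any clique must share a bag in every tree decomposition; so some bag has ≥ 3 vertices and tw(G) ≥ 2. Hence tw(G) = 2 exactly.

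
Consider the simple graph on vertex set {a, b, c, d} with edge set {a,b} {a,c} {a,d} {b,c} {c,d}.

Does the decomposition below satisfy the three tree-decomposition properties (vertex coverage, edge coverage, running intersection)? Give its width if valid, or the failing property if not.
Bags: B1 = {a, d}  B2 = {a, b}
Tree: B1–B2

A tree decomposition must satisfy three properties: every vertex lies in some bag; for every edge, both endpoints lie together in some bag; and for every vertex, the bags containing it form a connected subtree. Here vertex c appears in no bag, so the decomposition is invalid.

No — vertex c appears in no bag.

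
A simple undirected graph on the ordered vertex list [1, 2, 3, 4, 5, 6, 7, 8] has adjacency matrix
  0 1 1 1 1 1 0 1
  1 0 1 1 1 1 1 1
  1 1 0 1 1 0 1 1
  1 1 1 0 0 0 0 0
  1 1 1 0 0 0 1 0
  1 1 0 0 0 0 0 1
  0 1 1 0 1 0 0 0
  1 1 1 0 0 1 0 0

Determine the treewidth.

3

A width-3 tree decomposition is:
Bags: B1 = {2, 3, 5, 7}  B2 = {1, 2, 3, 5}  B3 = {1, 2, 3, 4}  B4 = {1, 2, 3, 8}  B5 = {1, 2, 6, 8}
Tree: B1–B2, B2–B3, B2–B4, B4–B5
Every bag has size at most 4, so the width is 4 − 1 = 3 and tw(G) ≤ 3. Conversely, {1, 2, 3, 8} is a clique of size 4, and the vertices of any clique must share a bag in every tree decomposition; so some bag has ≥ 4 vertices and tw(G) ≥ 3. Therefore the treewidth is 3.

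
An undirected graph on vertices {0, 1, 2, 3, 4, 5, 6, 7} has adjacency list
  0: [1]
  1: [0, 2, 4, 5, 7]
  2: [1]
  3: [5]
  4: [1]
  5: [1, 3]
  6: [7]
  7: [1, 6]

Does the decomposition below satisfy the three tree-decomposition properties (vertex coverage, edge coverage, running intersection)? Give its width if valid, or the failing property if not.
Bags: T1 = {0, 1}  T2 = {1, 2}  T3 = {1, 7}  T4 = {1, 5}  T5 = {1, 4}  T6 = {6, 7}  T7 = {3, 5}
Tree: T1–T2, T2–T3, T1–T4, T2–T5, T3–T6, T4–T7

Vertex coverage: the bags together contain {0, 1, 2, 3, 4, 5, 6, 7}, the full vertex set. Edge coverage: each edge of G has both endpoints in at least one bag. Running intersection: for every vertex, the bags containing it form a connected subtree. All three properties hold, so this is a valid tree decomposition of width max|bag| − 1 = 1, and hence tw(G) ≤ 1.

Yes; width 1.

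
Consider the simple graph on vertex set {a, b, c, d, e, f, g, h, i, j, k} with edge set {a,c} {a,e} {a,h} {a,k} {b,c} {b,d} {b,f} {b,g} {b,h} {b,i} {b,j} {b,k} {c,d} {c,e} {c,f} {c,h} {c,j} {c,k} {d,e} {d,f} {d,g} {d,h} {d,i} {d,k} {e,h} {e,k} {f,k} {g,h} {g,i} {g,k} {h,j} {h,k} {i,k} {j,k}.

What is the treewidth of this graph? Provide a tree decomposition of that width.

The largest bag has 5 vertices, giving width 4; this decomposition certifies tw(G) ≤ 4. Conversely, {c, d, e, h, k} is a clique of size 5, and the vertices of any clique must share a bag in every tree decomposition; so some bag has ≥ 5 vertices and tw(G) ≥ 4. Therefore the treewidth is 4.

Treewidth 4.
One such decomposition:
Bags: B1 = {b, c, d, f, k}  B2 = {b, c, d, h, k}  B3 = {c, d, e, h, k}  B4 = {b, c, h, j, k}  B5 = {b, d, g, h, k}  B6 = {b, d, g, i, k}  B7 = {a, c, e, h, k}
Tree: B1–B2, B2–B3, B2–B4, B2–B5, B5–B6, B3–B7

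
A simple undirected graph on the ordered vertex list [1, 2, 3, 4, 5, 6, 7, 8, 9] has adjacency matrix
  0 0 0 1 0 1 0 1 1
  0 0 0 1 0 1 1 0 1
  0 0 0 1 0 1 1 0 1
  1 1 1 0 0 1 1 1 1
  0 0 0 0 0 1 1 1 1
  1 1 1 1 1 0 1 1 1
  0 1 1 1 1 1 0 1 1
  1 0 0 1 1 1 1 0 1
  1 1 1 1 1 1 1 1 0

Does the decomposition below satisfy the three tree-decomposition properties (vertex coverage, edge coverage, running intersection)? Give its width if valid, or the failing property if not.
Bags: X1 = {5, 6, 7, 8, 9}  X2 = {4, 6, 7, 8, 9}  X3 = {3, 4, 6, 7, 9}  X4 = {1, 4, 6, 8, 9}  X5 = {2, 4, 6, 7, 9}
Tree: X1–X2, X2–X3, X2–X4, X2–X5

Vertex coverage: the bags together contain {1, 2, 3, 4, 5, 6, 7, 8, 9}, the full vertex set. Edge coverage: each edge of G has both endpoints in at least one bag. Running intersection: for every vertex, the bags containing it form a connected subtree. All three properties hold, so this is a valid tree decomposition of width max|bag| − 1 = 4, and hence tw(G) ≤ 4.

Yes; width 4.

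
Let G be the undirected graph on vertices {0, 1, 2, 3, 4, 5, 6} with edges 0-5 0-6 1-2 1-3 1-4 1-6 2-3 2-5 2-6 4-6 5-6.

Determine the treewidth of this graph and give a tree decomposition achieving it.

Treewidth 2.
Bags: B1 = {1, 2, 3}  B2 = {1, 2, 6}  B3 = {1, 4, 6}  B4 = {2, 5, 6}  B5 = {0, 5, 6}
Tree: B1–B2, B2–B3, B2–B4, B4–B5

Every bag has size at most 3, so the width is 3 − 1 = 2 and tw(G) ≤ 2. On the other hand G contains the 3-clique {1, 2, 3}. A clique must lie in a single bag of any decomposition, so no decomposition can have width below 2. Combining the bounds, tw(G) = 2.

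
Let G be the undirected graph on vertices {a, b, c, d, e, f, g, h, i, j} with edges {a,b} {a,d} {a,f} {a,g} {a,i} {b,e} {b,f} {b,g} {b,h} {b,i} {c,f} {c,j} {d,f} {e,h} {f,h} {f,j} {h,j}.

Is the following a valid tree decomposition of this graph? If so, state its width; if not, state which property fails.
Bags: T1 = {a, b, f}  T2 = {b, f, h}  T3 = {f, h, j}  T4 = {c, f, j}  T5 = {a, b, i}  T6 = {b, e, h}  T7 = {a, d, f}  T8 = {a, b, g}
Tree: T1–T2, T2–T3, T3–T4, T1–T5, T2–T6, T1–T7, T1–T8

Vertex coverage: the bags together contain {a, b, c, d, e, f, g, h, i, j}, the full vertex set. Edge coverage: each edge of G has both endpoints in at least one bag. Running intersection: for every vertex, the bags containing it form a connected subtree. All three properties hold, so this is a valid tree decomposition of width max|bag| − 1 = 2, and hence tw(G) ≤ 2.

Yes; width 2.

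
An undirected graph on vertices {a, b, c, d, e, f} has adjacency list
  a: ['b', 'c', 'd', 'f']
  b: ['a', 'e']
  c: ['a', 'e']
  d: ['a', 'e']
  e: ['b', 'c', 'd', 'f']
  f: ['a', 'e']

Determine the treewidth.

A width-2 tree decomposition is:
Bags: B1 = {a, b, e}  B2 = {a, e, f}  B3 = {a, c, e}  B4 = {a, d, e}
Tree: B1–B2, B2–B3, B3–B4
The largest bag has 3 vertices, giving width 2; this decomposition certifies tw(G) ≤ 2. For the lower bound, G contains the cycle b–a–f–e–b, so G is not a forest; only forests have treewidth ≤ 1, hence tw(G) ≥ 2. Combining the bounds, tw(G) = 2.

2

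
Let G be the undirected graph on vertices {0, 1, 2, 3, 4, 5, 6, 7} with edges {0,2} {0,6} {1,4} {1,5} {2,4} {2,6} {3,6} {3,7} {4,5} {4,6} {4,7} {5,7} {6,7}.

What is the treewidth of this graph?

2

A width-2 tree decomposition is:
Bags: B1 = {4, 6, 7}  B2 = {3, 6, 7}  B3 = {4, 5, 7}  B4 = {2, 4, 6}  B5 = {0, 2, 6}  B6 = {1, 4, 5}
Tree: B1–B2, B1–B3, B1–B4, B4–B5, B3–B6
Every bag has size at most 3, so the width is 3 − 1 = 2 and tw(G) ≤ 2. For the lower bound, the 3 vertices {0, 2, 6} are pairwise adjacent, and any tree decomposition puts a clique entirely inside one bag — forcing width ≥ 2. Hence tw(G) = 2 exactly.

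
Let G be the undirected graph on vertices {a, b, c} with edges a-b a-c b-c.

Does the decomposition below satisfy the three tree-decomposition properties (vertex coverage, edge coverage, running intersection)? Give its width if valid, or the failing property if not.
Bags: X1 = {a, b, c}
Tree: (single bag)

Checking the three conditions: (i) the bags cover all of {a, b, c}; (ii) for each edge, some bag contains both endpoints; (iii) the bags containing any fixed vertex form a subtree. All hold, so the decomposition is valid with width 3 − 1 = 2.

Yes; width 2.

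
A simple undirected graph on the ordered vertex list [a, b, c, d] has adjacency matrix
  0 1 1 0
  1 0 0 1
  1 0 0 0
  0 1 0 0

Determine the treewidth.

1

A width-1 tree decomposition is:
Bags: B1 = {a, c}  B2 = {a, b}  B3 = {b, d}
Tree: B1–B2, B2–B3
Each bag holds 2 vertices, so the decomposition has width 1, which upper-bounds the treewidth. Any graph with an edge has treewidth ≥ 1, and G has the edge c–a. Combining the bounds, tw(G) = 1.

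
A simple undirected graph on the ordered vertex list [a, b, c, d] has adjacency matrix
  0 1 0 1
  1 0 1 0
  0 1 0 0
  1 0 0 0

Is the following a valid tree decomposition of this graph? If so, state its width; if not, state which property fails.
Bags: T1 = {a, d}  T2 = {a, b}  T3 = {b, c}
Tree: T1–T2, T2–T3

Every vertex of G appears in some bag (union = {a, b, c, d}); every edge is covered by a bag; and for each vertex v the set of bags containing v is connected in the bag tree. The decomposition is therefore valid. The largest bag has 2 vertices, so the width is 1.

Yes; width 1.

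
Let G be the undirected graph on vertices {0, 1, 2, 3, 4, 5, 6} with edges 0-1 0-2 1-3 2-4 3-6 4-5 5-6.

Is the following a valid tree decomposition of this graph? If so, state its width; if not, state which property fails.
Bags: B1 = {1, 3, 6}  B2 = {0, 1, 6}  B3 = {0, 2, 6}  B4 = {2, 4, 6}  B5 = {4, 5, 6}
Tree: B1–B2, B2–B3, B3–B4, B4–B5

Checking the three conditions: (i) the bags cover all of {0, 1, 2, 3, 4, 5, 6}; (ii) for each edge, some bag contains both endpoints; (iii) the bags containing any fixed vertex form a subtree. All hold, so the decomposition is valid with width 3 − 1 = 2.

Yes; width 2.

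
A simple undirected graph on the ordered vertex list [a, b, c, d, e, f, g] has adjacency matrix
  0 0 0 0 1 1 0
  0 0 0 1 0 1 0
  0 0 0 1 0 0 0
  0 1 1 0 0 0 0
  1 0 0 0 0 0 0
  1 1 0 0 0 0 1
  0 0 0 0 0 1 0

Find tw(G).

A width-1 tree decomposition is:
Bags: B1 = {b, f}  B2 = {f, g}  B3 = {a, f}  B4 = {a, e}  B5 = {b, d}  B6 = {c, d}
Tree: B1–B2, B2–B3, B3–B4, B1–B5, B5–B6
Every bag has size at most 2, so the width is 2 − 1 = 1 and tw(G) ≤ 1. Any graph with an edge has treewidth ≥ 1, and G has the edge f–b. The upper and lower bounds meet at 1, so that is the treewidth.

1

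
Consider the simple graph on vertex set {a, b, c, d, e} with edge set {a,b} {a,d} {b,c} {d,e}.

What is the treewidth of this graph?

1

A width-1 tree decomposition is:
Bags: B1 = {b, c}  B2 = {a, b}  B3 = {a, d}  B4 = {d, e}
Tree: B1–B2, B2–B3, B3–B4
Each bag holds 2 vertices, so the decomposition has width 1, which upper-bounds the treewidth. G has an edge, so its treewidth is at least 1. Hence tw(G) = 1 exactly.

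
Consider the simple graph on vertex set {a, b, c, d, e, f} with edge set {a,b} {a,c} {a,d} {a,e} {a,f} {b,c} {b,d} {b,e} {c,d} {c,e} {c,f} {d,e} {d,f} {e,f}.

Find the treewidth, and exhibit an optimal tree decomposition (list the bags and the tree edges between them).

Treewidth 4.
One optimal decomposition is:
Bags: B1 = {a, b, c, d, e}  B2 = {a, c, d, e, f}
Tree: B1–B2

Every bag has size at most 5, so the width is 5 − 1 = 4 and tw(G) ≤ 4. Conversely, {a, c, d, e, f} is a clique of size 5, and the vertices of any clique must share a bag in every tree decomposition; so some bag has ≥ 5 vertices and tw(G) ≥ 4. The upper and lower bounds meet at 4, so that is the treewidth.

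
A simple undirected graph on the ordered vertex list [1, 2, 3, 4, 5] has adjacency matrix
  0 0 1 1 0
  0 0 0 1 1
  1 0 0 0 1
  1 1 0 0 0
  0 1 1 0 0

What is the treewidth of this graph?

A width-2 tree decomposition is:
Bags: B1 = {1, 2, 4}  B2 = {1, 2, 3}  B3 = {2, 3, 5}
Tree: B1–B2, B2–B3
Each bag holds 3 vertices, so the decomposition has width 2, which upper-bounds the treewidth. Since 2–4–1–3–5–2 is a cycle in G, G is not acyclic. Forests are exactly the graphs of treewidth ≤ 1, so tw(G) ≥ 2. The upper and lower bounds meet at 2, so that is the treewidth.

2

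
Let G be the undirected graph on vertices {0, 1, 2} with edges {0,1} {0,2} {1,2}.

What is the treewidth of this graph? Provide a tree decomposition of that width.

Treewidth 2.
One optimal decomposition is:
Bags: B1 = {0, 1, 2}
Tree: (single bag)

A single bag containing all 3 vertices is trivially a valid decomposition of width 2. Conversely, {0, 1, 2} is a clique of size 3, and the vertices of any clique must share a bag in every tree decomposition; so some bag has ≥ 3 vertices and tw(G) ≥ 2. The upper and lower bounds meet at 2, so that is the treewidth.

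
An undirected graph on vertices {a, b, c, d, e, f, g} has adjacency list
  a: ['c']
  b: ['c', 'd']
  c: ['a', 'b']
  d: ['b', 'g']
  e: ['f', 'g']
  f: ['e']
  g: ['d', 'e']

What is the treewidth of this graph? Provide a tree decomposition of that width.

Treewidth 1.
Bags: B1 = {e, f}  B2 = {e, g}  B3 = {d, g}  B4 = {b, d}  B5 = {b, c}  B6 = {a, c}
Tree: B1–B2, B2–B3, B3–B4, B4–B5, B5–B6

The largest bag has 2 vertices, giving width 1; this decomposition certifies tw(G) ≤ 1. G has an edge, so its treewidth is at least 1. Therefore the treewidth is 1.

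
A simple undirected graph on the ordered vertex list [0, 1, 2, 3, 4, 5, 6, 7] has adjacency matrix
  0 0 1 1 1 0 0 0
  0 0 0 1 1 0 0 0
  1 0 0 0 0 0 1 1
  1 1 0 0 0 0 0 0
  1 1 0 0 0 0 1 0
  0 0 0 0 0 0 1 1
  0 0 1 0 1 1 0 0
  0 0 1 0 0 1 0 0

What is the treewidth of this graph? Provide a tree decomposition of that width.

Every bag has size at most 3, so the width is 3 − 1 = 2 and tw(G) ≤ 2. Since 7–5–6–2–7 is a cycle in G, G is not acyclic. Forests are exactly the graphs of treewidth ≤ 1, so tw(G) ≥ 2. Combining the bounds, tw(G) = 2.

Treewidth 2.
One optimal decomposition is:
Bags: B1 = {2, 5, 7}  B2 = {2, 5, 6}  B3 = {0, 2, 6}  B4 = {0, 4, 6}  B5 = {0, 3, 4}  B6 = {1, 3, 4}
Tree: B1–B2, B2–B3, B3–B4, B4–B5, B5–B6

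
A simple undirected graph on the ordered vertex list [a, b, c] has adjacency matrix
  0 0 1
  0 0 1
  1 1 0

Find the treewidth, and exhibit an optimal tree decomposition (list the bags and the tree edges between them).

Treewidth 1.
Bags: B1 = {a, c}  B2 = {b, c}
Tree: B1–B2

Each bag holds 2 vertices, so the decomposition has width 1, which upper-bounds the treewidth. G has an edge, so its treewidth is at least 1. The upper and lower bounds meet at 1, so that is the treewidth.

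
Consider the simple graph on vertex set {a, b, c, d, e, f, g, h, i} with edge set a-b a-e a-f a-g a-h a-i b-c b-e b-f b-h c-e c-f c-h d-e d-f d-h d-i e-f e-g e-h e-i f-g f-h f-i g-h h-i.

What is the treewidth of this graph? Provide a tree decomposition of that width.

Treewidth 4.
Bags: B1 = {a, e, f, h, i}  B2 = {a, e, f, g, h}  B3 = {a, b, e, f, h}  B4 = {b, c, e, f, h}  B5 = {d, e, f, h, i}
Tree: B1–B2, B1–B3, B3–B4, B1–B5

Every bag has size at most 5, so the width is 5 − 1 = 4 and tw(G) ≤ 4. On the other hand G contains the 5-clique {d, e, f, h, i}. A clique must lie in a single bag of any decomposition, so no decomposition can have width below 4. Hence tw(G) = 4 exactly.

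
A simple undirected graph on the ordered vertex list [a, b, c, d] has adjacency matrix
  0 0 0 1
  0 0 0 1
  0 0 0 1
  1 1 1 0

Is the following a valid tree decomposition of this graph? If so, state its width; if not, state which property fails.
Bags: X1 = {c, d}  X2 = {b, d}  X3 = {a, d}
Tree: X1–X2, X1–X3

Yes; width 1.

Every vertex of G appears in some bag (union = {a, b, c, d}); every edge is covered by a bag; and for each vertex v the set of bags containing v is connected in the bag tree. The decomposition is therefore valid. The largest bag has 2 vertices, so the width is 1.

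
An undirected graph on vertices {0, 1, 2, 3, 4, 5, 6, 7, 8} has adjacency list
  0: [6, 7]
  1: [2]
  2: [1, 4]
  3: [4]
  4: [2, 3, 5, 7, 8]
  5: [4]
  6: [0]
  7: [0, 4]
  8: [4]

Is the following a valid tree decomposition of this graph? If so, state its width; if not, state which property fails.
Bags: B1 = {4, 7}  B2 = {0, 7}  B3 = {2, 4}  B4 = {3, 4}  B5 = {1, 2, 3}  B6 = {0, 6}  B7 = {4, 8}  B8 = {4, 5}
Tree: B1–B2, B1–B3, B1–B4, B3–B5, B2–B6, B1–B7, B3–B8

No — bags containing vertex 3 are not connected in the tree.

A tree decomposition must satisfy three properties: every vertex lies in some bag; for every edge, both endpoints lie together in some bag; and for every vertex, the bags containing it form a connected subtree. Here bags containing vertex 3 are not connected in the tree, so the decomposition is invalid.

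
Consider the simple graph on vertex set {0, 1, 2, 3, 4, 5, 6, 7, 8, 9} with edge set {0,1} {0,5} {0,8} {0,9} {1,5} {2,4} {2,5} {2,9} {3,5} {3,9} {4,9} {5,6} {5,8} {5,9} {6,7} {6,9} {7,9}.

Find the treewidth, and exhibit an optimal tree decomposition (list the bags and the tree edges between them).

The largest bag has 3 vertices, giving width 2; this decomposition certifies tw(G) ≤ 2. Conversely, {2, 4, 9} is a clique of size 3, and the vertices of any clique must share a bag in every tree decomposition; so some bag has ≥ 3 vertices and tw(G) ≥ 2. The upper and lower bounds meet at 2, so that is the treewidth.

Treewidth 2.
Bags: B1 = {5, 6, 9}  B2 = {0, 5, 9}  B3 = {0, 5, 8}  B4 = {3, 5, 9}  B5 = {6, 7, 9}  B6 = {2, 5, 9}  B7 = {2, 4, 9}  B8 = {0, 1, 5}
Tree: B1–B2, B2–B3, B2–B4, B1–B5, B4–B6, B6–B7, B2–B8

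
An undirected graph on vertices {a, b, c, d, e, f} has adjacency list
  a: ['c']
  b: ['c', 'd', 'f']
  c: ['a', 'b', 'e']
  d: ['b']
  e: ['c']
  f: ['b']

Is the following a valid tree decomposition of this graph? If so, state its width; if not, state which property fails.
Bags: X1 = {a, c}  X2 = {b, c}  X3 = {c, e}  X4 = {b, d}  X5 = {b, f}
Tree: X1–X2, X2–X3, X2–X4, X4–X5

Checking the three conditions: (i) the bags cover all of {a, b, c, d, e, f}; (ii) for each edge, some bag contains both endpoints; (iii) the bags containing any fixed vertex form a subtree. All hold, so the decomposition is valid with width 2 − 1 = 1.

Yes; width 1.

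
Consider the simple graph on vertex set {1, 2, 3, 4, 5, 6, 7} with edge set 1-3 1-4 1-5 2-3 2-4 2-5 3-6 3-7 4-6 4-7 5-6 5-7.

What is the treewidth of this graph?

3

A width-3 tree decomposition is:
Bags: B1 = {3, 4, 5, 7}  B2 = {1, 3, 4, 5}  B3 = {3, 4, 5, 6}  B4 = {2, 3, 4, 5}
Tree: B1–B2, B2–B3, B3–B4
Each bag holds 4 vertices, so the decomposition has width 3, which upper-bounds the treewidth. For the lower bound: the 4 vertex sets {5,7}, {1,3}, {4}, {6} are disjoint, each induces a connected subgraph, and every pair is joined by at least one edge of G. Contracting each set to a single vertex therefore yields K_{4} as a minor, and since treewidth is minor-monotone, tw(G) ≥ tw(K_{4}) = 3. Therefore the treewidth is 3.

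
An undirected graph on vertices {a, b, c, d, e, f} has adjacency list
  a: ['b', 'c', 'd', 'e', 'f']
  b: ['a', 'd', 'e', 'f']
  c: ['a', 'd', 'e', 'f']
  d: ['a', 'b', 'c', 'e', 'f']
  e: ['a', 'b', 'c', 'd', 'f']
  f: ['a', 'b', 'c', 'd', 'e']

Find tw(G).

A width-4 tree decomposition is:
Bags: B1 = {a, c, d, e, f}  B2 = {a, b, d, e, f}
Tree: B1–B2
Each bag holds 5 vertices, so the decomposition has width 4, which upper-bounds the treewidth. On the other hand G contains the 5-clique {a, c, d, e, f}. A clique must lie in a single bag of any decomposition, so no decomposition can have width below 4. Therefore the treewidth is 4.

4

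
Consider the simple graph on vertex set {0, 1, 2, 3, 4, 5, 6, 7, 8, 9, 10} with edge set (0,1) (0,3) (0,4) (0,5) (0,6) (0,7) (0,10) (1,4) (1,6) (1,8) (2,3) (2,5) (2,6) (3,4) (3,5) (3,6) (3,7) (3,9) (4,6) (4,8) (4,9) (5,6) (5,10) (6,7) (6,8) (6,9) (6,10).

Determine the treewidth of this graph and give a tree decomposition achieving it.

The largest bag has 4 vertices, giving width 3; this decomposition certifies tw(G) ≤ 3. Conversely, {0, 1, 4, 6} is a clique of size 4, and the vertices of any clique must share a bag in every tree decomposition; so some bag has ≥ 4 vertices and tw(G) ≥ 3. The upper and lower bounds meet at 3, so that is the treewidth.

Treewidth 3.
Bags: B1 = {0, 1, 4, 6}  B2 = {1, 4, 6, 8}  B3 = {0, 3, 4, 6}  B4 = {0, 3, 5, 6}  B5 = {2, 3, 5, 6}  B6 = {0, 5, 6, 10}  B7 = {0, 3, 6, 7}  B8 = {3, 4, 6, 9}
Tree: B1–B2, B1–B3, B3–B4, B4–B5, B4–B6, B4–B7, B3–B8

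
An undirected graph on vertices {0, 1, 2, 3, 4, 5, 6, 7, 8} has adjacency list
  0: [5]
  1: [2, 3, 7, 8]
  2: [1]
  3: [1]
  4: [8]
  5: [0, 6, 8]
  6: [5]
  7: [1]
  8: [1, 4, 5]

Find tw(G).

A width-1 tree decomposition is:
Bags: B1 = {5, 8}  B2 = {4, 8}  B3 = {1, 8}  B4 = {1, 7}  B5 = {1, 3}  B6 = {5, 6}  B7 = {0, 5}  B8 = {1, 2}
Tree: B1–B2, B1–B3, B3–B4, B4–B5, B1–B6, B6–B7, B5–B8
Every bag has size at most 2, so the width is 2 − 1 = 1 and tw(G) ≤ 1. Any graph with an edge has treewidth ≥ 1, and G has the edge 8–5. The upper and lower bounds meet at 1, so that is the treewidth.

1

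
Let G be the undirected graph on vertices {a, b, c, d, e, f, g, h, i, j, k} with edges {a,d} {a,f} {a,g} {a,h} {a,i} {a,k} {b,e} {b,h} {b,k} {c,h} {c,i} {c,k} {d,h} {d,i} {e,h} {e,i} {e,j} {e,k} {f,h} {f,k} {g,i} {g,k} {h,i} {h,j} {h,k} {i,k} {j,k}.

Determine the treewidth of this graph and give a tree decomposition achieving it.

Each bag holds 4 vertices, so the decomposition has width 3, which upper-bounds the treewidth. For the lower bound, the 4 vertices {a, g, i, k} are pairwise adjacent, and any tree decomposition puts a clique entirely inside one bag — forcing width ≥ 3. Hence tw(G) = 3 exactly.

Treewidth 3.
One optimal decomposition is:
Bags: B1 = {e, h, j, k}  B2 = {e, h, i, k}  B3 = {a, h, i, k}  B4 = {b, e, h, k}  B5 = {a, f, h, k}  B6 = {a, d, h, i}  B7 = {c, h, i, k}  B8 = {a, g, i, k}
Tree: B1–B2, B2–B3, B1–B4, B3–B5, B3–B6, B2–B7, B3–B8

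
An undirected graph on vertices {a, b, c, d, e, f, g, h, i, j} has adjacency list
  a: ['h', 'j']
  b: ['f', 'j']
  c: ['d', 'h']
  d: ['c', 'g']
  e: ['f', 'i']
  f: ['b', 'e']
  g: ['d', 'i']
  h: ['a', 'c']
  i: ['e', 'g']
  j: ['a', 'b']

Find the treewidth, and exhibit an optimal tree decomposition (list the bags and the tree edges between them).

Treewidth 2.
One such decomposition:
Bags: B1 = {e, g, i}  B2 = {d, e, g}  B3 = {c, d, e}  B4 = {c, e, h}  B5 = {a, e, h}  B6 = {a, e, j}  B7 = {b, e, j}  B8 = {b, e, f}
Tree: B1–B2, B2–B3, B3–B4, B4–B5, B5–B6, B6–B7, B7–B8

Every bag has size at most 3, so the width is 3 − 1 = 2 and tw(G) ≤ 2. For the lower bound, G contains the cycle e–i–g–d–c–h–a–j–b–f–e, so G is not a forest; only forests have treewidth ≤ 1, hence tw(G) ≥ 2. The upper and lower bounds meet at 2, so that is the treewidth.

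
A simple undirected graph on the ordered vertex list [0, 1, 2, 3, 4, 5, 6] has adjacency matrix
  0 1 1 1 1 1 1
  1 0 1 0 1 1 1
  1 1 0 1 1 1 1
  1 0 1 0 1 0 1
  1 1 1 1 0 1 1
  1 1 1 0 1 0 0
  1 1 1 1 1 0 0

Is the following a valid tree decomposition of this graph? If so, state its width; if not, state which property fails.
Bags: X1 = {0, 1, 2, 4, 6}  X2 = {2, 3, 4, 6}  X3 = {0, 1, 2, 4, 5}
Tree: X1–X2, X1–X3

No — edge (0,3) lies in no bag.

A tree decomposition must satisfy three properties: every vertex lies in some bag; for every edge, both endpoints lie together in some bag; and for every vertex, the bags containing it form a connected subtree. Here edge (0,3) lies in no bag, so the decomposition is invalid.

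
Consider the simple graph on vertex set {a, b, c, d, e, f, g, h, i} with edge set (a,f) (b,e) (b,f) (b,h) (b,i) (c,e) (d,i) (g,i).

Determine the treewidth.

A width-1 tree decomposition is:
Bags: B1 = {b, i}  B2 = {b, e}  B3 = {g, i}  B4 = {b, h}  B5 = {b, f}  B6 = {d, i}  B7 = {c, e}  B8 = {a, f}
Tree: B1–B2, B1–B3, B1–B4, B1–B5, B1–B6, B2–B7, B5–B8
Every bag has size at most 2, so the width is 2 − 1 = 1 and tw(G) ≤ 1. Since G has at least one edge (e.g. b–i), it is not an edgeless graph, so tw(G) ≥ 1. The upper and lower bounds meet at 1, so that is the treewidth.

1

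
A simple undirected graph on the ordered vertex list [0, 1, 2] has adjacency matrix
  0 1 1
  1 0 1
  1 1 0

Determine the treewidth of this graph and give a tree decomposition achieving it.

With just one bag of size 3, the width is 3 − 1 = 2, so tw(G) ≤ 2. For the lower bound, the 3 vertices {0, 1, 2} are pairwise adjacent, and any tree decomposition puts a clique entirely inside one bag — forcing width ≥ 2. Therefore the treewidth is 2.

Treewidth 2.
Bags: B1 = {0, 1, 2}
Tree: (single bag)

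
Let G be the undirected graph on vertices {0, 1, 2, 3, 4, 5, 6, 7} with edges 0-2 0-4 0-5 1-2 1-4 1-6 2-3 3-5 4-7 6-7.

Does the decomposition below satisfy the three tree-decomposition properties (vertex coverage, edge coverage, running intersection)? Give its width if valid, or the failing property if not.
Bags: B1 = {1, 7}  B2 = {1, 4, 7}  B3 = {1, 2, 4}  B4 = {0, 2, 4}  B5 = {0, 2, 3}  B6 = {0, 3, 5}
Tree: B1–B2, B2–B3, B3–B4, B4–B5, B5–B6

No — vertex 6 appears in no bag.

A tree decomposition must satisfy three properties: every vertex lies in some bag; for every edge, both endpoints lie together in some bag; and for every vertex, the bags containing it form a connected subtree. Here vertex 6 appears in no bag, so the decomposition is invalid.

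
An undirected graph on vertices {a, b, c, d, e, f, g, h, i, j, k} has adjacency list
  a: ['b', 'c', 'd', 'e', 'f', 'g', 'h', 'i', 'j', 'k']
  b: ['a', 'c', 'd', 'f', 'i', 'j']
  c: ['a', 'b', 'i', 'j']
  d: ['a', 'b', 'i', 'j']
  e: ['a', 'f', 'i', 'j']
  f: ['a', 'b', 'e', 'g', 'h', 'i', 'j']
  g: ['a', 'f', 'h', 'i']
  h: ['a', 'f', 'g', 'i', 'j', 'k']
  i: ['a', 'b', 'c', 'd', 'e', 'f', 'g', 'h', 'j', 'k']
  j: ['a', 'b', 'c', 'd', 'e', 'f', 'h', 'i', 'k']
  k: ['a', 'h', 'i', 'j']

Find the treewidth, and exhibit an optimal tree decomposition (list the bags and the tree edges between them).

Treewidth 4.
One optimal decomposition is:
Bags: B1 = {a, b, f, i, j}  B2 = {a, f, h, i, j}  B3 = {a, b, d, i, j}  B4 = {a, h, i, j, k}  B5 = {a, b, c, i, j}  B6 = {a, e, f, i, j}  B7 = {a, f, g, h, i}
Tree: B1–B2, B1–B3, B2–B4, B3–B5, B1–B6, B2–B7

Each bag holds 5 vertices, so the decomposition has width 4, which upper-bounds the treewidth. On the other hand G contains the 5-clique {a, f, g, h, i}. A clique must lie in a single bag of any decomposition, so no decomposition can have width below 4. The upper and lower bounds meet at 4, so that is the treewidth.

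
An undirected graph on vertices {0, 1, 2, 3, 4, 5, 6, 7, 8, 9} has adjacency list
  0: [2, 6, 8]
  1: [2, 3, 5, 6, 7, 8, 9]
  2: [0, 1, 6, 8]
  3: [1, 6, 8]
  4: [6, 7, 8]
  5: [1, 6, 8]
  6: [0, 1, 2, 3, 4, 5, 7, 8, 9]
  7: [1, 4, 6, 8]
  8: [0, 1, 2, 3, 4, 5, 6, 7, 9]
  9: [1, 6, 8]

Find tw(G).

3

A width-3 tree decomposition is:
Bags: B1 = {1, 6, 7, 8}  B2 = {1, 5, 6, 8}  B3 = {1, 2, 6, 8}  B4 = {4, 6, 7, 8}  B5 = {1, 6, 8, 9}  B6 = {1, 3, 6, 8}  B7 = {0, 2, 6, 8}
Tree: B1–B2, B2–B3, B1–B4, B3–B5, B2–B6, B3–B7
Each bag holds 4 vertices, so the decomposition has width 3, which upper-bounds the treewidth. On the other hand G contains the 4-clique {0, 2, 6, 8}. A clique must lie in a single bag of any decomposition, so no decomposition can have width below 3. Hence tw(G) = 3 exactly.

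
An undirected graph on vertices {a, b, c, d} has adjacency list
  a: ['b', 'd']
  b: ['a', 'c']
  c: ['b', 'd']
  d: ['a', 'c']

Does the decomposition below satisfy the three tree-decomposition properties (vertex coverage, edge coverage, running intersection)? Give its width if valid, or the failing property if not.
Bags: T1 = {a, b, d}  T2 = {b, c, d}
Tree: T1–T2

Vertex coverage: the bags together contain {a, b, c, d}, the full vertex set. Edge coverage: each edge of G has both endpoints in at least one bag. Running intersection: for every vertex, the bags containing it form a connected subtree. All three properties hold, so this is a valid tree decomposition of width max|bag| − 1 = 2, and hence tw(G) ≤ 2.

Yes; width 2.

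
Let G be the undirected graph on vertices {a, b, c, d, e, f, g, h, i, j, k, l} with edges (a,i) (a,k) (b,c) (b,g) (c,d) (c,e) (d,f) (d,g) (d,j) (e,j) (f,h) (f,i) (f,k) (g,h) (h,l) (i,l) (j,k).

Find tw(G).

A width-3 tree decomposition is:
Bags: B1 = {b, c, e, j}  B2 = {b, c, d, j}  B3 = {b, d, g, j}  B4 = {d, g, j, k}  B5 = {d, f, g, k}  B6 = {f, g, h, k}  B7 = {a, f, h, k}  B8 = {a, f, h, i}  B9 = {a, h, i, l}
Tree: B1–B2, B2–B3, B3–B4, B4–B5, B5–B6, B6–B7, B7–B8, B8–B9
Every bag has size at most 4, so the width is 4 − 1 = 3 and tw(G) ≤ 3. For the lower bound: the 4 vertex sets {b,c,e}, {j}, {d}, {f,g,h,k} are disjoint, each induces a connected subgraph, and every pair is joined by at least one edge of G. Contracting each set to a single vertex therefore yields K_{4} as a minor, and since treewidth is minor-monotone, tw(G) ≥ tw(K_{4}) = 3. Combining the bounds, tw(G) = 3.

3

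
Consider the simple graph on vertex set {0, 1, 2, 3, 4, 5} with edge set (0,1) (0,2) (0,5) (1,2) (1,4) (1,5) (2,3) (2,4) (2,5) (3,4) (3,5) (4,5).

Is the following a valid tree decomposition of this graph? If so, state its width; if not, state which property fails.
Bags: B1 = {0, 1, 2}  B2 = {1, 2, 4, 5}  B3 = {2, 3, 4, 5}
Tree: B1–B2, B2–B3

A tree decomposition must satisfy three properties: every vertex lies in some bag; for every edge, both endpoints lie together in some bag; and for every vertex, the bags containing it form a connected subtree. Here edge (5,0) lies in no bag, so the decomposition is invalid.

No — edge (5,0) lies in no bag.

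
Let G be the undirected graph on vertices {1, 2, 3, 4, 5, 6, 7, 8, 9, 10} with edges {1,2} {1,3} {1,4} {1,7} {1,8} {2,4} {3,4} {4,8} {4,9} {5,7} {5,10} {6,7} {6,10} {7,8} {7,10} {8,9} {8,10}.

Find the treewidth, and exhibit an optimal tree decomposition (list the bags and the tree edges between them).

The largest bag has 3 vertices, giving width 2; this decomposition certifies tw(G) ≤ 2. For the lower bound, the 3 vertices {1, 4, 8} are pairwise adjacent, and any tree decomposition puts a clique entirely inside one bag — forcing width ≥ 2. The upper and lower bounds meet at 2, so that is the treewidth.

Treewidth 2.
One optimal decomposition is:
Bags: B1 = {1, 7, 8}  B2 = {7, 8, 10}  B3 = {1, 4, 8}  B4 = {6, 7, 10}  B5 = {1, 2, 4}  B6 = {1, 3, 4}  B7 = {4, 8, 9}  B8 = {5, 7, 10}
Tree: B1–B2, B1–B3, B2–B4, B3–B5, B3–B6, B3–B7, B4–B8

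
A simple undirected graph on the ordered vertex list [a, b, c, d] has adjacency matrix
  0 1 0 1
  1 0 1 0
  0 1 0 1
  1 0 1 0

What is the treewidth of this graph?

2

A width-2 tree decomposition is:
Bags: B1 = {b, c, d}  B2 = {a, b, d}
Tree: B1–B2
Each bag holds 3 vertices, so the decomposition has width 2, which upper-bounds the treewidth. Since d–c–b–a–d is a cycle in G, G is not acyclic. Forests are exactly the graphs of treewidth ≤ 1, so tw(G) ≥ 2. Hence tw(G) = 2 exactly.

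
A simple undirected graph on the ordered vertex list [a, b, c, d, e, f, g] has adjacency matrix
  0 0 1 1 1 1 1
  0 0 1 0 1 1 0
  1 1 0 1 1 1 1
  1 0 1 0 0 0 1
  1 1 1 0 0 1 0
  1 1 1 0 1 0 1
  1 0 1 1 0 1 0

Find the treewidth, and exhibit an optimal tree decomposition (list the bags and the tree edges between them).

The largest bag has 4 vertices, giving width 3; this decomposition certifies tw(G) ≤ 3. For the lower bound, the 4 vertices {a, c, d, g} are pairwise adjacent, and any tree decomposition puts a clique entirely inside one bag — forcing width ≥ 3. Therefore the treewidth is 3.

Treewidth 3.
Bags: B1 = {a, c, f, g}  B2 = {a, c, e, f}  B3 = {b, c, e, f}  B4 = {a, c, d, g}
Tree: B1–B2, B2–B3, B1–B4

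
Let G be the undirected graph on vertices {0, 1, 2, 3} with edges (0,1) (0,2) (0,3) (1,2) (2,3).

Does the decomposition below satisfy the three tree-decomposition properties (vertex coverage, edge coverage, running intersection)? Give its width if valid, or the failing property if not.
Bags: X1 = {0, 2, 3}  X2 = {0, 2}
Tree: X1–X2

No — vertex 1 appears in no bag.

A tree decomposition must satisfy three properties: every vertex lies in some bag; for every edge, both endpoints lie together in some bag; and for every vertex, the bags containing it form a connected subtree. Here vertex 1 appears in no bag, so the decomposition is invalid.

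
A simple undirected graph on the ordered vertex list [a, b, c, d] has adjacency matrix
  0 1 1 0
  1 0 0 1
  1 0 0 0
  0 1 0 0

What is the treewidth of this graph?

1

A width-1 tree decomposition is:
Bags: B1 = {a, c}  B2 = {a, b}  B3 = {b, d}
Tree: B1–B2, B2–B3
The largest bag has 2 vertices, giving width 1; this decomposition certifies tw(G) ≤ 1. Any graph with an edge has treewidth ≥ 1, and G has the edge c–a. The upper and lower bounds meet at 1, so that is the treewidth.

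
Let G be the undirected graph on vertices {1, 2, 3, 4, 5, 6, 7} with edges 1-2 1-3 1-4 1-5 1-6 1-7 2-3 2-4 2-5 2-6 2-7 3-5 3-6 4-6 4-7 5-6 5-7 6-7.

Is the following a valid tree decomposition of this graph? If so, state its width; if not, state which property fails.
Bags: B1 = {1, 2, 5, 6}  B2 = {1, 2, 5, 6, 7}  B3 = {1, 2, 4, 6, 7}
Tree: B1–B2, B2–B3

No — vertex 3 appears in no bag.

A tree decomposition must satisfy three properties: every vertex lies in some bag; for every edge, both endpoints lie together in some bag; and for every vertex, the bags containing it form a connected subtree. Here vertex 3 appears in no bag, so the decomposition is invalid.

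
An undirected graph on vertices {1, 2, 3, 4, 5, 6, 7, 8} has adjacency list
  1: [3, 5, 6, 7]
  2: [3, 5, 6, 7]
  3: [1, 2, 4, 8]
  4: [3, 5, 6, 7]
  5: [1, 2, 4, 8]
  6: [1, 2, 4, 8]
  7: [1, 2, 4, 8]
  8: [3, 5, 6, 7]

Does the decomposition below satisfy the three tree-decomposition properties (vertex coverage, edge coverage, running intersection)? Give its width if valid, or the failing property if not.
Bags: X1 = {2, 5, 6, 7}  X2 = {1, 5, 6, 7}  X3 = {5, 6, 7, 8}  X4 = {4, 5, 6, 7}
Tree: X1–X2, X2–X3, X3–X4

A tree decomposition must satisfy three properties: every vertex lies in some bag; for every edge, both endpoints lie together in some bag; and for every vertex, the bags containing it form a connected subtree. Here vertex 3 appears in no bag, so the decomposition is invalid.

No — vertex 3 appears in no bag.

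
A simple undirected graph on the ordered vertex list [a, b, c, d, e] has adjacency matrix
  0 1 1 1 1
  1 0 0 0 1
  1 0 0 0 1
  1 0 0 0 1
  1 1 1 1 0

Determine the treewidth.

2

A width-2 tree decomposition is:
Bags: B1 = {a, d, e}  B2 = {a, c, e}  B3 = {a, b, e}
Tree: B1–B2, B2–B3
The largest bag has 3 vertices, giving width 2; this decomposition certifies tw(G) ≤ 2. For the lower bound, the 3 vertices {a, d, e} are pairwise adjacent, and any tree decomposition puts a clique entirely inside one bag — forcing width ≥ 2. Combining the bounds, tw(G) = 2.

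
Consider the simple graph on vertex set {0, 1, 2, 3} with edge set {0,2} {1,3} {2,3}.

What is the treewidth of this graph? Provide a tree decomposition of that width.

The largest bag has 2 vertices, giving width 1; this decomposition certifies tw(G) ≤ 1. G has an edge, so its treewidth is at least 1. The upper and lower bounds meet at 1, so that is the treewidth.

Treewidth 1.
Bags: B1 = {0, 2}  B2 = {2, 3}  B3 = {1, 3}
Tree: B1–B2, B2–B3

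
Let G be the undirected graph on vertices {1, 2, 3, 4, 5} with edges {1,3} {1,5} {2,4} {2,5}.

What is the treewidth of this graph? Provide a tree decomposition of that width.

Every bag has size at most 2, so the width is 2 − 1 = 1 and tw(G) ≤ 1. G has an edge, so its treewidth is at least 1. Therefore the treewidth is 1.

Treewidth 1.
One such decomposition:
Bags: B1 = {2, 5}  B2 = {1, 5}  B3 = {2, 4}  B4 = {1, 3}
Tree: B1–B2, B1–B3, B2–B4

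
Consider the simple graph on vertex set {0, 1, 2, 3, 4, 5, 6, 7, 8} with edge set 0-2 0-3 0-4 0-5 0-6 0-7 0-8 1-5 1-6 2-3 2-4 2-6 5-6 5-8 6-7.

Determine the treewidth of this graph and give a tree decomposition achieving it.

Treewidth 2.
One such decomposition:
Bags: B1 = {0, 5, 6}  B2 = {0, 2, 6}  B3 = {0, 2, 3}  B4 = {0, 6, 7}  B5 = {0, 2, 4}  B6 = {0, 5, 8}  B7 = {1, 5, 6}
Tree: B1–B2, B2–B3, B2–B4, B3–B5, B1–B6, B1–B7

The largest bag has 3 vertices, giving width 2; this decomposition certifies tw(G) ≤ 2. Conversely, {0, 5, 8} is a clique of size 3, and the vertices of any clique must share a bag in every tree decomposition; so some bag has ≥ 3 vertices and tw(G) ≥ 2. The upper and lower bounds meet at 2, so that is the treewidth.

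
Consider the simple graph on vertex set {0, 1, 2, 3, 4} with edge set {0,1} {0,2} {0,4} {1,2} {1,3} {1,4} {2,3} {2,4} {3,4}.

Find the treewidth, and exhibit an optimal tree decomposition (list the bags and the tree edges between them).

The largest bag has 4 vertices, giving width 3; this decomposition certifies tw(G) ≤ 3. For the lower bound, the 4 vertices {0, 1, 2, 4} are pairwise adjacent, and any tree decomposition puts a clique entirely inside one bag — forcing width ≥ 3. Therefore the treewidth is 3.

Treewidth 3.
One optimal decomposition is:
Bags: B1 = {0, 1, 2, 4}  B2 = {1, 2, 3, 4}
Tree: B1–B2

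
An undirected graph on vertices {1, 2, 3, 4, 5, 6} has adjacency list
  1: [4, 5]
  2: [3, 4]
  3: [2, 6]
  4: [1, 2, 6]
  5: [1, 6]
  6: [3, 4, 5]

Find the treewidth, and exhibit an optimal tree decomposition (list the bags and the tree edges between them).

Each bag holds 3 vertices, so the decomposition has width 2, which upper-bounds the treewidth. For the lower bound, G contains the cycle 5–1–4–6–5, so G is not a forest; only forests have treewidth ≤ 1, hence tw(G) ≥ 2. The upper and lower bounds meet at 2, so that is the treewidth.

Treewidth 2.
Bags: B1 = {1, 5, 6}  B2 = {1, 4, 6}  B3 = {3, 4, 6}  B4 = {2, 3, 4}
Tree: B1–B2, B2–B3, B3–B4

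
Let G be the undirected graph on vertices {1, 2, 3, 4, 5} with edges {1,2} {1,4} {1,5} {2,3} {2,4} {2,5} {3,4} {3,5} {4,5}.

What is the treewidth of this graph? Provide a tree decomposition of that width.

Each bag holds 4 vertices, so the decomposition has width 3, which upper-bounds the treewidth. Conversely, {1, 2, 4, 5} is a clique of size 4, and the vertices of any clique must share a bag in every tree decomposition; so some bag has ≥ 4 vertices and tw(G) ≥ 3. Therefore the treewidth is 3.

Treewidth 3.
One such decomposition:
Bags: B1 = {2, 3, 4, 5}  B2 = {1, 2, 4, 5}
Tree: B1–B2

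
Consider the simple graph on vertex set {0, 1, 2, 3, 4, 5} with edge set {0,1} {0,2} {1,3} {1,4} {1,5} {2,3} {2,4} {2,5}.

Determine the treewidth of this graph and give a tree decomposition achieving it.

Each bag holds 3 vertices, so the decomposition has width 2, which upper-bounds the treewidth. Since 3–1–5–2–3 is a cycle in G, G is not acyclic. Forests are exactly the graphs of treewidth ≤ 1, so tw(G) ≥ 2. Hence tw(G) = 2 exactly.

Treewidth 2.
One optimal decomposition is:
Bags: B1 = {1, 2, 3}  B2 = {1, 2, 5}  B3 = {1, 2, 4}  B4 = {0, 1, 2}
Tree: B1–B2, B2–B3, B3–B4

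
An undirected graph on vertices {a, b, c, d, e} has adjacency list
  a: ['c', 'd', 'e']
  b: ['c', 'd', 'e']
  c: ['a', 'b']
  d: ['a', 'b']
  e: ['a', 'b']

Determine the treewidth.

A width-2 tree decomposition is:
Bags: B1 = {a, b, d}  B2 = {a, b, c}  B3 = {a, b, e}
Tree: B1–B2, B2–B3
Each bag holds 3 vertices, so the decomposition has width 2, which upper-bounds the treewidth. For the lower bound, G contains the cycle a–d–b–c–a, so G is not a forest; only forests have treewidth ≤ 1, hence tw(G) ≥ 2. Therefore the treewidth is 2.

2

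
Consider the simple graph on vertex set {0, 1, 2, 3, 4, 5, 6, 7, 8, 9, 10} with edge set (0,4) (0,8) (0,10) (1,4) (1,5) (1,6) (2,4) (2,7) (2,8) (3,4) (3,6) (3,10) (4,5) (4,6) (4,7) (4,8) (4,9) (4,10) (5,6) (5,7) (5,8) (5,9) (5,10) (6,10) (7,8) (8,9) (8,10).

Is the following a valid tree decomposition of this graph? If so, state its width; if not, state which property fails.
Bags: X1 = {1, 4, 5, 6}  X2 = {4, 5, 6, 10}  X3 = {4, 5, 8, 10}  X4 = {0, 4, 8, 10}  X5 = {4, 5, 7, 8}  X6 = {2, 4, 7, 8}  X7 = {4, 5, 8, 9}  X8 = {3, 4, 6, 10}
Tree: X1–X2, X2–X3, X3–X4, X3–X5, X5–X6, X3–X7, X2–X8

Yes; width 3.

Vertex coverage: the bags together contain {0, 1, 2, 3, 4, 5, 6, 7, 8, 9, 10}, the full vertex set. Edge coverage: each edge of G has both endpoints in at least one bag. Running intersection: for every vertex, the bags containing it form a connected subtree. All three properties hold, so this is a valid tree decomposition of width max|bag| − 1 = 3, and hence tw(G) ≤ 3.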